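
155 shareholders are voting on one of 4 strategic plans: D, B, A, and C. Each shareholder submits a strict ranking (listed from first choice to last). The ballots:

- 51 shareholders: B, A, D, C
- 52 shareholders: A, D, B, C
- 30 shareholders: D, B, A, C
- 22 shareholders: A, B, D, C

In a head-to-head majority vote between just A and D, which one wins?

A

Voters preferring A to D: 125; preferring D to A: 30.
A wins the head-to-head.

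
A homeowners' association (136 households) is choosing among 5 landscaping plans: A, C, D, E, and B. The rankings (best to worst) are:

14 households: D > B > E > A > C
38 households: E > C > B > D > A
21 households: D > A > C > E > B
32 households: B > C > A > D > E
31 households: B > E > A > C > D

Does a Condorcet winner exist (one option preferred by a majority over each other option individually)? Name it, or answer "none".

B

B vs A: 115–21 for B.
B vs C: 77–59 for B.
B vs D: 101–35 for B.
B vs E: 77–59 for B.
B beats every other option head-to-head.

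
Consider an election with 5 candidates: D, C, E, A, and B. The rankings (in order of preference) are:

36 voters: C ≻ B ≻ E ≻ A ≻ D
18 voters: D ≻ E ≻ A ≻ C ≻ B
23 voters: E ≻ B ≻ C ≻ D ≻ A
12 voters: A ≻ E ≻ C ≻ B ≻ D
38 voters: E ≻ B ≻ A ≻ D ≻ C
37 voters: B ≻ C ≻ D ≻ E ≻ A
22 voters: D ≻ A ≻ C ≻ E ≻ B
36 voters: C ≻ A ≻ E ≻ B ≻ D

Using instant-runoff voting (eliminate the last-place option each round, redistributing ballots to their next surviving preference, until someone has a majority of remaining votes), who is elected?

C

Round 1: D 40, C 72, E 61, A 12, B 37. Eliminate A.
Round 2: D 40, C 72, E 73, B 37. Eliminate B.
Round 3: D 40, C 109, E 73. Eliminate D.
Round 4: C 131, E 91. C has a majority.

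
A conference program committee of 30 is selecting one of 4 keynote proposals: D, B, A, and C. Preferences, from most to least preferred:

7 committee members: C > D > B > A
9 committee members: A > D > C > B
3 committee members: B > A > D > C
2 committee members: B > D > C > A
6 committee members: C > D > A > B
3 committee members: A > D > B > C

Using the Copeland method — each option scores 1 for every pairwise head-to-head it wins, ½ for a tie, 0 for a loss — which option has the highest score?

D

D: beats B and C; ties A → score 2.5.
B: loses to D, A, and C → score 0.
A: beats B; ties D and C → score 2.
C: beats B; ties A; loses to D → score 1.5.
D has the best pairwise record.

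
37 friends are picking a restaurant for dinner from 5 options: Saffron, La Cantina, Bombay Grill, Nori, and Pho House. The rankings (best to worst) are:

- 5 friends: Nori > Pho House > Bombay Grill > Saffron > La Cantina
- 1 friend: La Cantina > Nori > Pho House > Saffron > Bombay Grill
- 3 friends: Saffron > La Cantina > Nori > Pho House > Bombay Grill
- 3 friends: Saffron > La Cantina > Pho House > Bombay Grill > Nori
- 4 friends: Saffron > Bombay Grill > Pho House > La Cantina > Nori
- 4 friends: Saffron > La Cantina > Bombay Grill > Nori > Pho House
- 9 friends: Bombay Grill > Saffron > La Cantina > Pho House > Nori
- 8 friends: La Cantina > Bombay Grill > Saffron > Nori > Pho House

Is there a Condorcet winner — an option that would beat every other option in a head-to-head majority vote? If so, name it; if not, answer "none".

Checking pairwise contests:
Bombay Grill beats Saffron 22–15.
Saffron beats La Cantina 28–9.
La Cantina beats Bombay Grill 19–18.
Saffron beats Nori 31–6.
Saffron beats Pho House 31–6.
Every option loses at least one head-to-head, so there is no Condorcet winner.

none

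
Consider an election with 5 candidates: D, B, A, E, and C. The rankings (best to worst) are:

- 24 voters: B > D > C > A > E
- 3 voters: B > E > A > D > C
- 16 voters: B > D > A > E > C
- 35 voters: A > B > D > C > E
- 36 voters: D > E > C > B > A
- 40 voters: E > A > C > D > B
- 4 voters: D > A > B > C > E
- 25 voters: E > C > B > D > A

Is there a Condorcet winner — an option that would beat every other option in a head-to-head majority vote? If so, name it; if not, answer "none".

Checking pairwise contests:
B beats D 103–80.
E beats B 101–82.
D beats A 105–78.
D beats E 115–68.
D beats C 118–65.
Every option loses at least one head-to-head, so there is no Condorcet winner.

none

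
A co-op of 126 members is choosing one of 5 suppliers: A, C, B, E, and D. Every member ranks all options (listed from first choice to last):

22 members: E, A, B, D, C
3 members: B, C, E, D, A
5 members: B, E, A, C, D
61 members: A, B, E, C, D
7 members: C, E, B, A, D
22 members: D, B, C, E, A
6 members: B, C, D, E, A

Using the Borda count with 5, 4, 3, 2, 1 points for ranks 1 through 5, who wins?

A: 22·4 + 3·1 + 5·3 + 61·5 + 7·2 + 22·1 + 6·1 = 453
C: 22·1 + 3·4 + 5·2 + 61·2 + 7·5 + 22·3 + 6·4 = 291
B: 22·3 + 3·5 + 5·5 + 61·4 + 7·3 + 22·4 + 6·5 = 489
E: 22·5 + 3·3 + 5·4 + 61·3 + 7·4 + 22·2 + 6·2 = 406
D: 22·2 + 3·2 + 5·1 + 61·1 + 7·1 + 22·5 + 6·3 = 251
B has the highest Borda score (489).

B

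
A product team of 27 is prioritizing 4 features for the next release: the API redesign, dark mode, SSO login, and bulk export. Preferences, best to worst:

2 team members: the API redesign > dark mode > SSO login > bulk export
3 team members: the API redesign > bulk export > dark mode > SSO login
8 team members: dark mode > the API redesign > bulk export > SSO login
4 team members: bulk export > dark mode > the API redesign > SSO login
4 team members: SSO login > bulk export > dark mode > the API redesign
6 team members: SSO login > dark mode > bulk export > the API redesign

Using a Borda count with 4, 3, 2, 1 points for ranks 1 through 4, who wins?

the API redesign: 2·4 + 3·4 + 8·3 + 4·2 + 4·1 + 6·1 = 62
dark mode: 2·3 + 3·2 + 8·4 + 4·3 + 4·2 + 6·3 = 82
SSO login: 2·2 + 3·1 + 8·1 + 4·1 + 4·4 + 6·4 = 59
bulk export: 2·1 + 3·3 + 8·2 + 4·4 + 4·3 + 6·2 = 67
dark mode has the highest Borda score (82).

dark mode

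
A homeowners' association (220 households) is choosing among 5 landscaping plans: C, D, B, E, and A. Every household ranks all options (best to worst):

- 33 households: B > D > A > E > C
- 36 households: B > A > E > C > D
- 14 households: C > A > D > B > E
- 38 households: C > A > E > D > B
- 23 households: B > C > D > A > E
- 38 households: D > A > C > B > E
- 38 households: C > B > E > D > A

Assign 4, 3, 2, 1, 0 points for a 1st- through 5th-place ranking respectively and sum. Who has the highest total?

C: 33·0 + 36·1 + 14·4 + 38·4 + 23·3 + 38·2 + 38·4 = 541
D: 33·3 + 36·0 + 14·2 + 38·1 + 23·2 + 38·4 + 38·1 = 401
B: 33·4 + 36·4 + 14·1 + 38·0 + 23·4 + 38·1 + 38·3 = 534
E: 33·1 + 36·2 + 14·0 + 38·2 + 23·0 + 38·0 + 38·2 = 257
A: 33·2 + 36·3 + 14·3 + 38·3 + 23·1 + 38·3 + 38·0 = 467
C has the highest Borda score (541).

C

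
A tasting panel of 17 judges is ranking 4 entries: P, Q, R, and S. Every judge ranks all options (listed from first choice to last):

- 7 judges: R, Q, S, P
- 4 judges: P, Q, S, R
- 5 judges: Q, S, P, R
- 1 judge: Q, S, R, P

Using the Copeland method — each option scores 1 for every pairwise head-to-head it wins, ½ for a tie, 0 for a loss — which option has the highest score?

P: beats R; loses to Q and S → score 1.
Q: beats P, R, and S → score 3.
R: loses to P, Q, and S → score 0.
S: beats P and R; loses to Q → score 2.
Q has the best pairwise record.

Q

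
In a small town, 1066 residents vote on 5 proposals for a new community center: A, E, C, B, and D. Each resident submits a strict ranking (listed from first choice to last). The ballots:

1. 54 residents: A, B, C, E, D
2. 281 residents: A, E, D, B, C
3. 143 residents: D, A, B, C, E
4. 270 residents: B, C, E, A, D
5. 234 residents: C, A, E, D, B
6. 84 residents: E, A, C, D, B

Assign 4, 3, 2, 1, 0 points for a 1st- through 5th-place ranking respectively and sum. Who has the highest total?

A

A: 54·4 + 281·4 + 143·3 + 270·1 + 234·3 + 84·3 = 2993
E: 54·1 + 281·3 + 143·0 + 270·2 + 234·2 + 84·4 = 2241
C: 54·2 + 281·0 + 143·1 + 270·3 + 234·4 + 84·2 = 2165
B: 54·3 + 281·1 + 143·2 + 270·4 + 234·0 + 84·0 = 1809
D: 54·0 + 281·2 + 143·4 + 270·0 + 234·1 + 84·1 = 1452
A has the highest Borda score (2993).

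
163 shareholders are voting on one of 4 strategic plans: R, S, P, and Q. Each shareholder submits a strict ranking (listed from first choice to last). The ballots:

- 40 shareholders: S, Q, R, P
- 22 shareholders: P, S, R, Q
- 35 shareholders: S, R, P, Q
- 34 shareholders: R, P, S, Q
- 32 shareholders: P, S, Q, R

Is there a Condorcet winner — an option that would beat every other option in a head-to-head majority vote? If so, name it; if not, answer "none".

none

Checking pairwise contests:
S beats R 129–34.
P beats S 88–75.
R beats P 109–54.
R beats Q 91–72.
Every option loses at least one head-to-head, so there is no Condorcet winner.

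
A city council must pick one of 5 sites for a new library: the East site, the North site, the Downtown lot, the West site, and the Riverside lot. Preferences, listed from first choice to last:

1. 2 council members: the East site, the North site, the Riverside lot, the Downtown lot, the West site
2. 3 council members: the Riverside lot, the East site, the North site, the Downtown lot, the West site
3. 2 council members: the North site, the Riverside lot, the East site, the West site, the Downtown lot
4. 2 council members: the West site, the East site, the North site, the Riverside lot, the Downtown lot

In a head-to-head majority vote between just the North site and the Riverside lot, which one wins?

Voters preferring the North site to the Riverside lot: 6; preferring the Riverside lot to the North site: 3.
the North site wins the head-to-head.

the North site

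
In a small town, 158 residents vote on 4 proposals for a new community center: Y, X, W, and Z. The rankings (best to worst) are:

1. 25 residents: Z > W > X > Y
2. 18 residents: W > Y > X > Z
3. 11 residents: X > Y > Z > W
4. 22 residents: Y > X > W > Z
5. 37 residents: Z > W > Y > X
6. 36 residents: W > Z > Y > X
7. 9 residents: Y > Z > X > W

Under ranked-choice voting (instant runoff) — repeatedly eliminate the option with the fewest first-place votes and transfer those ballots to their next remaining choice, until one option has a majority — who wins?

Z

Round 1: Y 31, X 11, W 54, Z 62. Eliminate X.
Round 2: Y 42, W 54, Z 62. Eliminate Y.
Round 3: W 76, Z 82. Z has a majority.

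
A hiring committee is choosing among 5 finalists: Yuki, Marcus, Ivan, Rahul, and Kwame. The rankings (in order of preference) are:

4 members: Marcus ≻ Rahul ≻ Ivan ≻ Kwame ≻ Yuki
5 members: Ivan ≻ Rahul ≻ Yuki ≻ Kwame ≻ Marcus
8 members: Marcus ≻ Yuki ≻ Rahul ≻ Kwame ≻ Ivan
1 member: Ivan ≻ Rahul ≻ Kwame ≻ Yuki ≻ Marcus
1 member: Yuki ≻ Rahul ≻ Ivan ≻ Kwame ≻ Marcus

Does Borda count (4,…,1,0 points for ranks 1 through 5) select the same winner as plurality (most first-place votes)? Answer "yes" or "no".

Borda — scores: Yuki 39, Marcus 48, Ivan 34, Rahul 49, Kwame 20. Winner: Rahul.
Plurality — first-place votes: Yuki 1, Marcus 12, Ivan 6, Rahul 0, Kwame 0. Winner: Marcus.
The two methods disagree.

no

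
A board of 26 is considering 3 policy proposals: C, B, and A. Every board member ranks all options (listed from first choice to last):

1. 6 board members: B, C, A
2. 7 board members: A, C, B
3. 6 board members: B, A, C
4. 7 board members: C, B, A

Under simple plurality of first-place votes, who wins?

First-place votes: C 7, B 12, A 7.
B has the most first-place votes.

B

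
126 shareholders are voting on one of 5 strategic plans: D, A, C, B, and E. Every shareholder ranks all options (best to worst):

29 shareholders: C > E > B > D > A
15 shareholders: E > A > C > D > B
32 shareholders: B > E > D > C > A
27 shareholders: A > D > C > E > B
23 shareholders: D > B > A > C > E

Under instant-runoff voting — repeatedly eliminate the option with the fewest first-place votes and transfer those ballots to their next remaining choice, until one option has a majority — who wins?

Round 1: D 23, A 27, C 29, B 32, E 15. Eliminate E.
Round 2: D 23, A 42, C 29, B 32. Eliminate D.
Round 3: A 42, C 29, B 55. Eliminate C.
Round 4: A 42, B 84. B has a majority.

B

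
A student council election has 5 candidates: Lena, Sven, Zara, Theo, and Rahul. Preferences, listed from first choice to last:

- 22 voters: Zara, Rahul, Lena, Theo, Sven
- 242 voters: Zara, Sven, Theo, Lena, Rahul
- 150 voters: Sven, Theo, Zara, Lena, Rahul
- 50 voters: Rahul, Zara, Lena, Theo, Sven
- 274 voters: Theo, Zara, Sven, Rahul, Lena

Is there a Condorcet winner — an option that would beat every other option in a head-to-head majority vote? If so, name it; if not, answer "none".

none

Checking pairwise contests:
Sven beats Lena 666–72.
Zara beats Sven 588–150.
Theo beats Zara 424–314.
Sven beats Theo 392–346.
Lena beats Rahul 392–346.
Every option loses at least one head-to-head, so there is no Condorcet winner.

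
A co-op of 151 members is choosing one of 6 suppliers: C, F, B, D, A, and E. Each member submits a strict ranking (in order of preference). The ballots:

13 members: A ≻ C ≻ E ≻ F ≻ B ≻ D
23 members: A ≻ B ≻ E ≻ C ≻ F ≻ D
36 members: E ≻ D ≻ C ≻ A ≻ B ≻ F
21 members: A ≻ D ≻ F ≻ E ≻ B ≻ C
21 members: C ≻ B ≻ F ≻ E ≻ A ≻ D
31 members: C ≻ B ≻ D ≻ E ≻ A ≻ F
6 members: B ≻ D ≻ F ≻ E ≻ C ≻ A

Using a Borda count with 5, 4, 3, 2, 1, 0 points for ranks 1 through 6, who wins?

C: 13·4 + 23·2 + 36·3 + 21·0 + 21·5 + 31·5 + 6·1 = 472
F: 13·2 + 23·1 + 36·0 + 21·3 + 21·3 + 31·0 + 6·3 = 193
B: 13·1 + 23·4 + 36·1 + 21·1 + 21·4 + 31·4 + 6·5 = 400
D: 13·0 + 23·0 + 36·4 + 21·4 + 21·0 + 31·3 + 6·4 = 345
A: 13·5 + 23·5 + 36·2 + 21·5 + 21·1 + 31·1 + 6·0 = 409
E: 13·3 + 23·3 + 36·5 + 21·2 + 21·2 + 31·2 + 6·2 = 446
C has the highest Borda score (472).

C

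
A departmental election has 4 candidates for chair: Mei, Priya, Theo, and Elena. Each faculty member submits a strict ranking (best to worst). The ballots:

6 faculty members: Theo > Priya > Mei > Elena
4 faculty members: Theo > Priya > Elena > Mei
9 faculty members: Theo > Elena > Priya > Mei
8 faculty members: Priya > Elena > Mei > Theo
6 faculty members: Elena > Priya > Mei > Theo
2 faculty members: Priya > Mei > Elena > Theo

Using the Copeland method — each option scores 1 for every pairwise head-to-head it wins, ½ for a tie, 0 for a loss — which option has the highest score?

Mei: loses to Priya, Theo, and Elena → score 0.
Priya: beats Mei and Elena; loses to Theo → score 2.
Theo: beats Mei, Priya, and Elena → score 3.
Elena: beats Mei; loses to Priya and Theo → score 1.
Theo has the best pairwise record.

Theo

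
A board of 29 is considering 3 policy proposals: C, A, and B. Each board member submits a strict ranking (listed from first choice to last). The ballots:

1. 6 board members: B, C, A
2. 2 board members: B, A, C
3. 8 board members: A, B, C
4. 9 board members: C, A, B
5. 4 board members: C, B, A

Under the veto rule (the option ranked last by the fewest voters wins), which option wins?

B

Last-place votes: C 10, A 10, B 9.
B is ranked last by the fewest voters, so B wins.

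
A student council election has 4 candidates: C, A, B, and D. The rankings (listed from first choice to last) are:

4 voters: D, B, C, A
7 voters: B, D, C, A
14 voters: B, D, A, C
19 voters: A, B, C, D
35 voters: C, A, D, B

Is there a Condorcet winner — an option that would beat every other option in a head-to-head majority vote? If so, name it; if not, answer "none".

Checking pairwise contests:
B beats C 44–35.
C beats A 46–33.
A beats B 54–25.
C beats D 54–25.
Every option loses at least one head-to-head, so there is no Condorcet winner.

none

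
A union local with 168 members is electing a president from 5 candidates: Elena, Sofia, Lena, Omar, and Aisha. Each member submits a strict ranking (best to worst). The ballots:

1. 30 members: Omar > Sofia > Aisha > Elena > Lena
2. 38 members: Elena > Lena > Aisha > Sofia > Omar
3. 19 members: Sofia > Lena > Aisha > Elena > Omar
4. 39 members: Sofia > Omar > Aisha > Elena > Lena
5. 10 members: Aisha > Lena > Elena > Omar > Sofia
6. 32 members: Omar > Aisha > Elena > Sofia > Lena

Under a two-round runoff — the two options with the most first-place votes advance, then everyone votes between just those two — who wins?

Round 1 first-place votes: Elena 38, Sofia 58, Lena 0, Omar 62, Aisha 10.
Omar and Sofia advance.
Runoff: Omar is preferred to Sofia by 72 voters; Sofia by 96.
Sofia wins the runoff.

Sofia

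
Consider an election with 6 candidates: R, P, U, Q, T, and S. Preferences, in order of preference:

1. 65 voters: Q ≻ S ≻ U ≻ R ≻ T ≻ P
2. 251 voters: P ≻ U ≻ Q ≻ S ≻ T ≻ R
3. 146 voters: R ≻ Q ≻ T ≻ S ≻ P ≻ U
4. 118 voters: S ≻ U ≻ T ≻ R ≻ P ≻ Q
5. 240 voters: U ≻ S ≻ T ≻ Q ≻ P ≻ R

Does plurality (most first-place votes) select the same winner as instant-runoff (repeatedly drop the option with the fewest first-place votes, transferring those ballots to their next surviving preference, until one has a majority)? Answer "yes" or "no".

Plurality — first-place votes: R 146, P 251, U 240, Q 65, T 0, S 118. Winner: P.
Instant-runoff — R1 R 146, P 251, U 240, Q 65, T 0, S 118 (T out); R2 R 146, P 251, U 240, Q 65, S 118 (Q out); R3 R 146, P 251, U 240, S 183 (R out); R4 P 251, U 240, S 329 (U out); R5 P 251, S 569 (S winner). Winner: S.
The two methods disagree.

no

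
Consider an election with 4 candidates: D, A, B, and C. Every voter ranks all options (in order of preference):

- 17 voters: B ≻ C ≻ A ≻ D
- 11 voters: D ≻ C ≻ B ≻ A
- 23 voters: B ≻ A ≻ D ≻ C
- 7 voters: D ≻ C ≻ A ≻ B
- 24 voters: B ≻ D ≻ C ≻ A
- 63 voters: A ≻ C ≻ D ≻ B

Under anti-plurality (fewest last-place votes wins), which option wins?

D

Last-place votes: D 17, A 35, B 70, C 23.
D is ranked last by the fewest voters, so D wins.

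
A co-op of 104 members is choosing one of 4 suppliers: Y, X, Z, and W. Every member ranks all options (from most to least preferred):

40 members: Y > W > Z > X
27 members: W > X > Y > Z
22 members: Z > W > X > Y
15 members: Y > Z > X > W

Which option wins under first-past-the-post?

First-place votes: Y 55, X 0, Z 22, W 27.
Y has the most first-place votes.

Y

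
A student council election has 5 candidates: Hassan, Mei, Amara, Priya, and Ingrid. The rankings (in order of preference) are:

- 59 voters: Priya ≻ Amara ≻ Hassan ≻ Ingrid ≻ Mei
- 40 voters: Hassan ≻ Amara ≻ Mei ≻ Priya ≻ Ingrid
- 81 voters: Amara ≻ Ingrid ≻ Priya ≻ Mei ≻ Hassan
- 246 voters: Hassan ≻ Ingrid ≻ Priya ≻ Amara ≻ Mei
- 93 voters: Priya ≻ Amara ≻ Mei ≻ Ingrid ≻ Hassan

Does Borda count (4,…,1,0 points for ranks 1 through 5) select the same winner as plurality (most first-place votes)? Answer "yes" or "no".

Borda — scores: Hassan 1262, Mei 347, Amara 1146, Priya 1302, Ingrid 1133. Winner: Priya.
Plurality — first-place votes: Hassan 286, Mei 0, Amara 81, Priya 152, Ingrid 0. Winner: Hassan.
The two methods disagree.

no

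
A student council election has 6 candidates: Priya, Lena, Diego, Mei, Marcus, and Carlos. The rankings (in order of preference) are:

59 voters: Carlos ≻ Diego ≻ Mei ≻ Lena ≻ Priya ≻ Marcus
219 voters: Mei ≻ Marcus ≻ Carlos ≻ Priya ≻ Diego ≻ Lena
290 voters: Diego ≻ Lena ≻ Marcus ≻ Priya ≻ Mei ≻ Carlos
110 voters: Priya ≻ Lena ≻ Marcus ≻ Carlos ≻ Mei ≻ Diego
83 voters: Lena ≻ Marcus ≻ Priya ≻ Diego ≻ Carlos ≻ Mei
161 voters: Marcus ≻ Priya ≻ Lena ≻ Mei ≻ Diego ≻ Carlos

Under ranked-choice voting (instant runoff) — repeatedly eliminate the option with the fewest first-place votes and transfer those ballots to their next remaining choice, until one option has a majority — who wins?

Round 1: Priya 110, Lena 83, Diego 290, Mei 219, Marcus 161, Carlos 59. Eliminate Carlos.
Round 2: Priya 110, Lena 83, Diego 349, Mei 219, Marcus 161. Eliminate Lena.
Round 3: Priya 110, Diego 349, Mei 219, Marcus 244. Eliminate Priya.
Round 4: Diego 349, Mei 219, Marcus 354. Eliminate Mei.
Round 5: Diego 349, Marcus 573. Marcus has a majority.

Marcus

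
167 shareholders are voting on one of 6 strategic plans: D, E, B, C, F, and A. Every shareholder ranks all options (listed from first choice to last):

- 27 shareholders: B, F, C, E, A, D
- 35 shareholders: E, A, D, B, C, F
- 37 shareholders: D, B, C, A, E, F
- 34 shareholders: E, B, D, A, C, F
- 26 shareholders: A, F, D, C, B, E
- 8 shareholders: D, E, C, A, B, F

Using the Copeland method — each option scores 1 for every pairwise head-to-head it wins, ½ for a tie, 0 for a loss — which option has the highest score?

B

D: beats B, C, and F; loses to E and A → score 3.
E: beats D, F, and A; loses to B and C → score 3.
B: beats E, C, F, and A; loses to D → score 4.
C: beats E and F; loses to D, B, and A → score 2.
F: loses to D, E, B, C, and A → score 0.
A: beats D, C, and F; loses to E and B → score 3.
B has the best pairwise record.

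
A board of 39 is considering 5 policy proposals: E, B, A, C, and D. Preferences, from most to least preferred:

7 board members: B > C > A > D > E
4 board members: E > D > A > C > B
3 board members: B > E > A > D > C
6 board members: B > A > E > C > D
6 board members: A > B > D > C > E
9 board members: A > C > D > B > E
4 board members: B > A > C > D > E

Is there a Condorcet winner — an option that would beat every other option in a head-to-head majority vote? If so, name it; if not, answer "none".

B

B vs E: 35–4 for B.
B vs A: 20–19 for B.
B vs C: 26–13 for B.
B vs D: 26–13 for B.
B beats every other option head-to-head.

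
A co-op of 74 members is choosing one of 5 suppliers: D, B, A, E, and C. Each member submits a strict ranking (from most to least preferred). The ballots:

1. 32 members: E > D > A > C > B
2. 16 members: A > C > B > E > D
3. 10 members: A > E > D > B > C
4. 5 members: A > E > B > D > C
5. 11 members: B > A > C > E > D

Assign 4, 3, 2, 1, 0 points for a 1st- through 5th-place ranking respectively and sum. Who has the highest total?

A

D: 32·3 + 16·0 + 10·2 + 5·1 + 11·0 = 121
B: 32·0 + 16·2 + 10·1 + 5·2 + 11·4 = 96
A: 32·2 + 16·4 + 10·4 + 5·4 + 11·3 = 221
E: 32·4 + 16·1 + 10·3 + 5·3 + 11·1 = 200
C: 32·1 + 16·3 + 10·0 + 5·0 + 11·2 = 102
A has the highest Borda score (221).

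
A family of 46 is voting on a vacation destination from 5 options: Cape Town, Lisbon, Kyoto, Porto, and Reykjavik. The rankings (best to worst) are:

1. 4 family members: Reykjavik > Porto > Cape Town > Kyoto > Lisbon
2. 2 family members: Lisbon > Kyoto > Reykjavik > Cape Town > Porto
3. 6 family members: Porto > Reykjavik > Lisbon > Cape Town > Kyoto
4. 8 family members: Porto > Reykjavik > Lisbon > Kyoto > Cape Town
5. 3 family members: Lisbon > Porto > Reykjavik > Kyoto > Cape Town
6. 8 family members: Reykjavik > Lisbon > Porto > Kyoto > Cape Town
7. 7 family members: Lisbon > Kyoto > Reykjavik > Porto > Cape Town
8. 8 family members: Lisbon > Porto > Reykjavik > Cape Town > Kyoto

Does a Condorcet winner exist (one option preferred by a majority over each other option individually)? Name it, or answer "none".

none

Checking pairwise contests:
Lisbon beats Cape Town 42–4.
Reykjavik beats Lisbon 26–20.
Lisbon beats Kyoto 42–4.
Lisbon beats Porto 28–18.
Porto beats Reykjavik 25–21.
Every option loses at least one head-to-head, so there is no Condorcet winner.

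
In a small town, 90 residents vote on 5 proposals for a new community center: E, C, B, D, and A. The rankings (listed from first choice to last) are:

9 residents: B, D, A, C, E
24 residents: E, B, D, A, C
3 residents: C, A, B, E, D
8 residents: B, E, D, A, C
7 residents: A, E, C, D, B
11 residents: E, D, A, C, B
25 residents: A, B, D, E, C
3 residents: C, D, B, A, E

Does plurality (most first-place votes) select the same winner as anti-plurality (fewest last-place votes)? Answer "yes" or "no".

Plurality — first-place votes: E 35, C 6, B 17, D 0, A 32. Winner: E.
Anti-plurality — last-place votes: E 12, C 57, B 18, D 3, A 0. Winner: A.
The two methods disagree.

no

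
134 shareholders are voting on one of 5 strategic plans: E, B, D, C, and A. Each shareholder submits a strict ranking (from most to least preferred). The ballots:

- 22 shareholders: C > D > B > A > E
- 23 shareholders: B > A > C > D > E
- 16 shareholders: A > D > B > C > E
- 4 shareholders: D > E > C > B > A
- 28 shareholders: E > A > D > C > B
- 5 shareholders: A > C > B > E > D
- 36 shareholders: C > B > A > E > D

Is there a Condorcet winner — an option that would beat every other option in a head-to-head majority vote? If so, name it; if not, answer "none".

none

Checking pairwise contests:
B beats E 102–32.
D beats B 70–64.
E beats D 69–65.
A beats C 72–62.
B beats A 85–49.
Every option loses at least one head-to-head, so there is no Condorcet winner.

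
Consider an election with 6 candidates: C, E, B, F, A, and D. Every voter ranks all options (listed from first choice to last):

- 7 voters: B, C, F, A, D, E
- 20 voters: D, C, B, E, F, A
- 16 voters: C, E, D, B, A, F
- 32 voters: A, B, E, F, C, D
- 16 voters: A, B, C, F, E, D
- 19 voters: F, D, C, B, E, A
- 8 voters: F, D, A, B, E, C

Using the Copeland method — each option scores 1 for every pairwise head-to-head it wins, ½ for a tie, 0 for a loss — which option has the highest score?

C: beats E, A, and D; ties F; loses to B → score 3.5.
E: beats F and D; loses to C, B, and A → score 2.
B: beats C, E, F, and A; loses to D → score 4.
F: beats D; ties C; loses to E, B, and A → score 1.5.
A: beats E and F; loses to C, B, and D → score 2.
D: beats B and A; loses to C, E, and F → score 2.
B has the best pairwise record.

B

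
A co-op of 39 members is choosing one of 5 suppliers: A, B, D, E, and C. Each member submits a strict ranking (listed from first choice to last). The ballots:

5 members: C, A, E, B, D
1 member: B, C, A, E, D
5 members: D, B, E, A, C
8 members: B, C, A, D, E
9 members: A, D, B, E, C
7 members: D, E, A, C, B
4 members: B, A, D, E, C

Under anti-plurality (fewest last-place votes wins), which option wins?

Last-place votes: A 0, B 7, D 6, E 8, C 18.
A is ranked last by the fewest voters, so A wins.

A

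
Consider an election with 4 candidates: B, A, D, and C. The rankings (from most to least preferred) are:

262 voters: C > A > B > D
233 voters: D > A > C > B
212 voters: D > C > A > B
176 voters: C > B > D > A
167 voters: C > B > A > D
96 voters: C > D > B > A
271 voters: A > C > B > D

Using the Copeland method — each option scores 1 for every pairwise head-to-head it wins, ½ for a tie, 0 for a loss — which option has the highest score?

C

B: beats D; loses to A and C → score 1.
A: beats B; loses to D and C → score 1.
D: beats A; loses to B and C → score 1.
C: beats B, A, and D → score 3.
C has the best pairwise record.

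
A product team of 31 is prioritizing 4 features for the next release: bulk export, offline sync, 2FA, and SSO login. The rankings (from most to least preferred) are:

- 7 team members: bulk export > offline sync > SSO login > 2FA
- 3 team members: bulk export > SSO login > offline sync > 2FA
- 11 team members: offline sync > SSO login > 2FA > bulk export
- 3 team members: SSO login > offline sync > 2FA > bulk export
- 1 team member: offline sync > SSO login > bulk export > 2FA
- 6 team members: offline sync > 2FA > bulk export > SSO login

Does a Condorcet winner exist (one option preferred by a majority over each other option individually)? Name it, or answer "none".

offline sync vs bulk export: 21–10 for offline sync.
offline sync vs 2FA: 31–0 for offline sync.
offline sync vs SSO login: 25–6 for offline sync.
offline sync beats every other option head-to-head.

offline sync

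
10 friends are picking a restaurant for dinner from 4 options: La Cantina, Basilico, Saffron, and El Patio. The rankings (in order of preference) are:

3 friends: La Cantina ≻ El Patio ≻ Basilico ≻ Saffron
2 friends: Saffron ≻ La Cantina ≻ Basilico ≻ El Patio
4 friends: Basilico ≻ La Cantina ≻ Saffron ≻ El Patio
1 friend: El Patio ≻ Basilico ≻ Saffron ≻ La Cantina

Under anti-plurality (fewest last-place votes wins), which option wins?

Basilico

Last-place votes: La Cantina 1, Basilico 0, Saffron 3, El Patio 6.
Basilico is ranked last by the fewest voters, so Basilico wins.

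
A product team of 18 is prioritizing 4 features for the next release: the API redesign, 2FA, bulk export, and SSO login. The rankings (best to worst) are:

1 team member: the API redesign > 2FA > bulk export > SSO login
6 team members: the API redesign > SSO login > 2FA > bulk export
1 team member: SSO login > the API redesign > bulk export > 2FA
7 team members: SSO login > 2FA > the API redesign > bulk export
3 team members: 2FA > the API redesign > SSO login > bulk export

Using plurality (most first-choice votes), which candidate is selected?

First-place votes: the API redesign 7, 2FA 3, bulk export 0, SSO login 8.
SSO login has the most first-place votes.

SSO login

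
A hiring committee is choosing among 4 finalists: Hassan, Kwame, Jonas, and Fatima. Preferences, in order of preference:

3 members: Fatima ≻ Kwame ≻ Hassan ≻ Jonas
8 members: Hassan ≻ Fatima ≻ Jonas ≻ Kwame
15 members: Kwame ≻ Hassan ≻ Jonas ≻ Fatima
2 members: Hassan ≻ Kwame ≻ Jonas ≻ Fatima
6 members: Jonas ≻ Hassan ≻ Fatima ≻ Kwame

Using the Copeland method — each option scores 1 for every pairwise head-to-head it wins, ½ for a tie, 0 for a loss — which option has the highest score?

Kwame

Hassan: beats Jonas and Fatima; loses to Kwame → score 2.
Kwame: beats Hassan and Jonas; ties Fatima → score 2.5.
Jonas: beats Fatima; loses to Hassan and Kwame → score 1.
Fatima: ties Kwame; loses to Hassan and Jonas → score 0.5.
Kwame has the best pairwise record.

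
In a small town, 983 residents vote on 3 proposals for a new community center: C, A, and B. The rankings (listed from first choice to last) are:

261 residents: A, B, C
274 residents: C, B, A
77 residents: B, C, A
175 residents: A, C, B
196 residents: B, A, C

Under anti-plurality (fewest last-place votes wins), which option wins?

Last-place votes: C 457, A 351, B 175.
B is ranked last by the fewest voters, so B wins.

B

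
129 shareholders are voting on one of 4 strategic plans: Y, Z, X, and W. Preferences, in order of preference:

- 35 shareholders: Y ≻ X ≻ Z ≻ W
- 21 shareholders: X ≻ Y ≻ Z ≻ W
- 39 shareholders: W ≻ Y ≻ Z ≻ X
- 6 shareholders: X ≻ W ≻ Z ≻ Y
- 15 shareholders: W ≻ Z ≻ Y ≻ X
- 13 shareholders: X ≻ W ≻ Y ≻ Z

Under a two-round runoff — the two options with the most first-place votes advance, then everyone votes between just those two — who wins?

Round 1 first-place votes: Y 35, Z 0, X 40, W 54.
W and X advance.
Runoff: W is preferred to X by 54 voters; X by 75.
X wins the runoff.

X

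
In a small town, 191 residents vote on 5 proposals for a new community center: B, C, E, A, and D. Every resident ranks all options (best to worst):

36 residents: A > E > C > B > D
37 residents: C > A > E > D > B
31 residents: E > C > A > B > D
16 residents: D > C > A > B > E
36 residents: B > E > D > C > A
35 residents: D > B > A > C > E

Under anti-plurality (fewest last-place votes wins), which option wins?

Last-place votes: B 37, C 0, E 51, A 36, D 67.
C is ranked last by the fewest voters, so C wins.

C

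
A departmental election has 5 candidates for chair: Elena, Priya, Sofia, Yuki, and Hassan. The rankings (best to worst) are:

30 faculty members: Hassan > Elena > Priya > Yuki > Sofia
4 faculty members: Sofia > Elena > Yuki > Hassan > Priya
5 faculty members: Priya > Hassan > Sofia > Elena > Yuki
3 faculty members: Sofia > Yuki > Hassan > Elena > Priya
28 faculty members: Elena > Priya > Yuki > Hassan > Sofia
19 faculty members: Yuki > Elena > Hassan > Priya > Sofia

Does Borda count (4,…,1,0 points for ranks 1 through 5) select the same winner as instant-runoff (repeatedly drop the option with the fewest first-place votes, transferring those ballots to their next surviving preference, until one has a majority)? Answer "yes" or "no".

Borda — scores: Elena 279, Priya 183, Sofia 38, Yuki 179, Hassan 211. Winner: Elena.
Instant-runoff — R1 Elena 28, Priya 5, Sofia 7, Yuki 19, Hassan 30 (Priya out); R2 Elena 28, Sofia 7, Yuki 19, Hassan 35 (Sofia out); R3 Elena 32, Yuki 22, Hassan 35 (Yuki out); R4 Elena 51, Hassan 38 (Elena winner). Winner: Elena.
The two methods agree.

yes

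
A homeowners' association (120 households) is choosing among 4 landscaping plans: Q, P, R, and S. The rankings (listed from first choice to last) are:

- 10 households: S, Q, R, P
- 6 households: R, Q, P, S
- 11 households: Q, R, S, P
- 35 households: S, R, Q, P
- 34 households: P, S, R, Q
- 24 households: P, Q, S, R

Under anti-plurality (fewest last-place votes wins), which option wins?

Last-place votes: Q 34, P 56, R 24, S 6.
S is ranked last by the fewest voters, so S wins.

S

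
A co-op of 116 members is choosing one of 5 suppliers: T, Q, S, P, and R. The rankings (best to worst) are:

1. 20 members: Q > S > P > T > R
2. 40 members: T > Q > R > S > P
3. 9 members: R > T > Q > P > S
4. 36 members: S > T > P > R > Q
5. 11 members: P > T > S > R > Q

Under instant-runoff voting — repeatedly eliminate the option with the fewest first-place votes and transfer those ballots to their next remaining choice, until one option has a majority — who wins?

Round 1: T 40, Q 20, S 36, P 11, R 9. Eliminate R.
Round 2: T 49, Q 20, S 36, P 11. Eliminate P.
Round 3: T 60, Q 20, S 36. T has a majority.

T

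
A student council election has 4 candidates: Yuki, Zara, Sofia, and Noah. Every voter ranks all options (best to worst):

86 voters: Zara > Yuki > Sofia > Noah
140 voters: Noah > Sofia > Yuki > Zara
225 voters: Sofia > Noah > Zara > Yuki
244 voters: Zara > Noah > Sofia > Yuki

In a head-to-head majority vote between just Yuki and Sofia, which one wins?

Voters preferring Yuki to Sofia: 86; preferring Sofia to Yuki: 609.
Sofia wins the head-to-head.

Sofia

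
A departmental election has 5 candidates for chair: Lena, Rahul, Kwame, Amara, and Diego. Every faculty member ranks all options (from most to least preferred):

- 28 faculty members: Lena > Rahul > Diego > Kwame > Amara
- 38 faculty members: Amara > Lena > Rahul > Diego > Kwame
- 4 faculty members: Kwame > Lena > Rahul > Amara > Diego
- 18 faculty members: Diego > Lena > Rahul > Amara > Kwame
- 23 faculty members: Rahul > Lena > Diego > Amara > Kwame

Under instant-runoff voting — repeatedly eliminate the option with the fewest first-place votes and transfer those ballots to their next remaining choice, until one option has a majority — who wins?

Round 1: Lena 28, Rahul 23, Kwame 4, Amara 38, Diego 18. Eliminate Kwame.
Round 2: Lena 32, Rahul 23, Amara 38, Diego 18. Eliminate Diego.
Round 3: Lena 50, Rahul 23, Amara 38. Eliminate Rahul.
Round 4: Lena 73, Amara 38. Lena has a majority.

Lena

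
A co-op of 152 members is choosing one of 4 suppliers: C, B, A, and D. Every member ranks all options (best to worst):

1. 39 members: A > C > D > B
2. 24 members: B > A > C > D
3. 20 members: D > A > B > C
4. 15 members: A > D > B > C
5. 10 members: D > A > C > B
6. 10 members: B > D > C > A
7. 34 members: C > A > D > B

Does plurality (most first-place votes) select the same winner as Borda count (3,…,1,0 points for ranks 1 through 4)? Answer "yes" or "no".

yes

Plurality — first-place votes: C 34, B 34, A 54, D 30. Winner: A.
Borda — scores: C 224, B 137, A 338, D 213. Winner: A.
The two methods agree.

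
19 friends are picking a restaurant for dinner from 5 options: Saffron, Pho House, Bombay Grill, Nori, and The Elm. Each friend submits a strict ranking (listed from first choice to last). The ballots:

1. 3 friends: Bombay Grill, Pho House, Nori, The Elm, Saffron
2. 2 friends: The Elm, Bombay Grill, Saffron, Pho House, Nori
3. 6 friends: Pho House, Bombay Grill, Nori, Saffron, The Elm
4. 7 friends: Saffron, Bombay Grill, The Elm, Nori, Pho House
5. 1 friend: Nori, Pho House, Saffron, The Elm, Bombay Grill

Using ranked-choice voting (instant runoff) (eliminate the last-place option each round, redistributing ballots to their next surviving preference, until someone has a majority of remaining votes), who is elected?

Round 1: Saffron 7, Pho House 6, Bombay Grill 3, Nori 1, The Elm 2. Eliminate Nori.
Round 2: Saffron 7, Pho House 7, Bombay Grill 3, The Elm 2. Eliminate The Elm.
Round 3: Saffron 7, Pho House 7, Bombay Grill 5. Eliminate Bombay Grill.
Round 4: Saffron 9, Pho House 10. Pho House has a majority.

Pho House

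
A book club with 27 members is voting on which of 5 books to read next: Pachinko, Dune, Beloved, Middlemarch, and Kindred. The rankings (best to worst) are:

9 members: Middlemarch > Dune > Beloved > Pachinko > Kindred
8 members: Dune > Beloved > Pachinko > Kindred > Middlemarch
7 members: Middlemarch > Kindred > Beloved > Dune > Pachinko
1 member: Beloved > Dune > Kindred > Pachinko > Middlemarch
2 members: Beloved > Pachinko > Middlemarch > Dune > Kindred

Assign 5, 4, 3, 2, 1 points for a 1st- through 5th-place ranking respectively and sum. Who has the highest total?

Pachinko: 9·2 + 8·3 + 7·1 + 1·2 + 2·4 = 59
Dune: 9·4 + 8·5 + 7·2 + 1·4 + 2·2 = 98
Beloved: 9·3 + 8·4 + 7·3 + 1·5 + 2·5 = 95
Middlemarch: 9·5 + 8·1 + 7·5 + 1·1 + 2·3 = 95
Kindred: 9·1 + 8·2 + 7·4 + 1·3 + 2·1 = 58
Dune has the highest Borda score (98).

Dune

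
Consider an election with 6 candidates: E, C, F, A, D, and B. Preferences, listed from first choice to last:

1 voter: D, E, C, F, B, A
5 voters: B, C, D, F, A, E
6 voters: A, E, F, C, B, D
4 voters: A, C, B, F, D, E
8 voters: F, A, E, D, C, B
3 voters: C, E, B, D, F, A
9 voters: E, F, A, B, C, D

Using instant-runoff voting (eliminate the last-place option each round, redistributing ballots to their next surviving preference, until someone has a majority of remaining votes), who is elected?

E

Round 1: E 9, C 3, F 8, A 10, D 1, B 5. Eliminate D.
Round 2: E 10, C 3, F 8, A 10, B 5. Eliminate C.
Round 3: E 13, F 8, A 10, B 5. Eliminate B.
Round 4: E 13, F 13, A 10. Eliminate A.
Round 5: E 19, F 17. E has a majority.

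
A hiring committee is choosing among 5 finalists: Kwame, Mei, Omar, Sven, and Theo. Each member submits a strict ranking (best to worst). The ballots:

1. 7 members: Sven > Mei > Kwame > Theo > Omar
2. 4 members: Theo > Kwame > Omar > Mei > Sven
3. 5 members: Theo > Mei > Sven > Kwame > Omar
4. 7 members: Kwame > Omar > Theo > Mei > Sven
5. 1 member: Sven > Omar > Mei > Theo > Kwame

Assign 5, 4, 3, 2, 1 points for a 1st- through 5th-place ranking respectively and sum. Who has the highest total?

Kwame

Kwame: 7·3 + 4·4 + 5·2 + 7·5 + 1·1 = 83
Mei: 7·4 + 4·2 + 5·4 + 7·2 + 1·3 = 73
Omar: 7·1 + 4·3 + 5·1 + 7·4 + 1·4 = 56
Sven: 7·5 + 4·1 + 5·3 + 7·1 + 1·5 = 66
Theo: 7·2 + 4·5 + 5·5 + 7·3 + 1·2 = 82
Kwame has the highest Borda score (83).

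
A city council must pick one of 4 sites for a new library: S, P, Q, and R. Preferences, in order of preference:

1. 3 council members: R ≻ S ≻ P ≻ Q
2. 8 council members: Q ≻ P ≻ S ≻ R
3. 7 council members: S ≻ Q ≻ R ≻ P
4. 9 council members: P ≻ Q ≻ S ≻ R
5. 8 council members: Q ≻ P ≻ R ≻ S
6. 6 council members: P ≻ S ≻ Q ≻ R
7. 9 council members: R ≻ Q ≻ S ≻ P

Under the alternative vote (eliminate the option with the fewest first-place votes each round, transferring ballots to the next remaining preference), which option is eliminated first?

Round 1: S 7, P 15, Q 16, R 12. Eliminate S.

S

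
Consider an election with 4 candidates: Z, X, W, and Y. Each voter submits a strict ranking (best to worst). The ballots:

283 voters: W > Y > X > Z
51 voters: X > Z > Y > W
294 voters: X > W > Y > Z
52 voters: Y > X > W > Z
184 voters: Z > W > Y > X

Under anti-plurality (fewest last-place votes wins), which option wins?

Last-place votes: Z 629, X 184, W 51, Y 0.
Y is ranked last by the fewest voters, so Y wins.

Y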